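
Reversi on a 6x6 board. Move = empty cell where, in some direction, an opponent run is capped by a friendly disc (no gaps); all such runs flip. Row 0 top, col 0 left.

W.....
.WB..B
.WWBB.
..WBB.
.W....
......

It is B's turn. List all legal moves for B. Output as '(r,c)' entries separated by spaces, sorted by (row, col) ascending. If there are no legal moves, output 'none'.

Answer: (1,0) (2,0) (3,0) (3,1) (4,2) (5,0)

Derivation:
(0,1): no bracket -> illegal
(0,2): no bracket -> illegal
(1,0): flips 1 -> legal
(1,3): no bracket -> illegal
(2,0): flips 2 -> legal
(3,0): flips 1 -> legal
(3,1): flips 1 -> legal
(4,0): no bracket -> illegal
(4,2): flips 2 -> legal
(4,3): no bracket -> illegal
(5,0): flips 2 -> legal
(5,1): no bracket -> illegal
(5,2): no bracket -> illegal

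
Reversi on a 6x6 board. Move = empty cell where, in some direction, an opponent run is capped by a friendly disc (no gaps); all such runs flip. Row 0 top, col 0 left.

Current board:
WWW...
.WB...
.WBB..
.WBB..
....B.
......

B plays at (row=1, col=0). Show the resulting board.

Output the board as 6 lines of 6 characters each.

Answer: WWW...
BBB...
.BBB..
.WBB..
....B.
......

Derivation:
Place B at (1,0); scan 8 dirs for brackets.
Dir NW: edge -> no flip
Dir N: opp run (0,0), next=edge -> no flip
Dir NE: opp run (0,1), next=edge -> no flip
Dir W: edge -> no flip
Dir E: opp run (1,1) capped by B -> flip
Dir SW: edge -> no flip
Dir S: first cell '.' (not opp) -> no flip
Dir SE: opp run (2,1) capped by B -> flip
All flips: (1,1) (2,1)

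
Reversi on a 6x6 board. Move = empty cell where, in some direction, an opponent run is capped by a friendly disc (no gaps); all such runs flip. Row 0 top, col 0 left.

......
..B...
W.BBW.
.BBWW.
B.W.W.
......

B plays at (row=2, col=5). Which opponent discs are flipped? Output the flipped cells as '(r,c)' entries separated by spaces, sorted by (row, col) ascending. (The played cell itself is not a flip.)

Dir NW: first cell '.' (not opp) -> no flip
Dir N: first cell '.' (not opp) -> no flip
Dir NE: edge -> no flip
Dir W: opp run (2,4) capped by B -> flip
Dir E: edge -> no flip
Dir SW: opp run (3,4), next='.' -> no flip
Dir S: first cell '.' (not opp) -> no flip
Dir SE: edge -> no flip

Answer: (2,4)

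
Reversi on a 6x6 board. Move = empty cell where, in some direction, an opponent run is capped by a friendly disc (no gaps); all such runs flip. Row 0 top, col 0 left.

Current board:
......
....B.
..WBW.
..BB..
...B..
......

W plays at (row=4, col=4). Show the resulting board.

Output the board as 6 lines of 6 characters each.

Answer: ......
....B.
..WBW.
..BW..
...BW.
......

Derivation:
Place W at (4,4); scan 8 dirs for brackets.
Dir NW: opp run (3,3) capped by W -> flip
Dir N: first cell '.' (not opp) -> no flip
Dir NE: first cell '.' (not opp) -> no flip
Dir W: opp run (4,3), next='.' -> no flip
Dir E: first cell '.' (not opp) -> no flip
Dir SW: first cell '.' (not opp) -> no flip
Dir S: first cell '.' (not opp) -> no flip
Dir SE: first cell '.' (not opp) -> no flip
All flips: (3,3)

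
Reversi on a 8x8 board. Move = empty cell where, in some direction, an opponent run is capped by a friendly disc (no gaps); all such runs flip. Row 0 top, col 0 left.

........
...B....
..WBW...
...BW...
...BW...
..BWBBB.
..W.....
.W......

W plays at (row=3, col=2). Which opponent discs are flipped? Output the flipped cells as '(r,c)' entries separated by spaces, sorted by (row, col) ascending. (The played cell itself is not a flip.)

Answer: (3,3)

Derivation:
Dir NW: first cell '.' (not opp) -> no flip
Dir N: first cell 'W' (not opp) -> no flip
Dir NE: opp run (2,3), next='.' -> no flip
Dir W: first cell '.' (not opp) -> no flip
Dir E: opp run (3,3) capped by W -> flip
Dir SW: first cell '.' (not opp) -> no flip
Dir S: first cell '.' (not opp) -> no flip
Dir SE: opp run (4,3) (5,4), next='.' -> no flip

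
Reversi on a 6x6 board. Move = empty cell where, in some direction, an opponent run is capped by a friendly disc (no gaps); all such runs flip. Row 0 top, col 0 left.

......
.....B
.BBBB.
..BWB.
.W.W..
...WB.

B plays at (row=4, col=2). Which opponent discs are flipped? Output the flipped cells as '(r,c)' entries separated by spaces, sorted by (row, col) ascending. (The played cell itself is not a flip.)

Dir NW: first cell '.' (not opp) -> no flip
Dir N: first cell 'B' (not opp) -> no flip
Dir NE: opp run (3,3) capped by B -> flip
Dir W: opp run (4,1), next='.' -> no flip
Dir E: opp run (4,3), next='.' -> no flip
Dir SW: first cell '.' (not opp) -> no flip
Dir S: first cell '.' (not opp) -> no flip
Dir SE: opp run (5,3), next=edge -> no flip

Answer: (3,3)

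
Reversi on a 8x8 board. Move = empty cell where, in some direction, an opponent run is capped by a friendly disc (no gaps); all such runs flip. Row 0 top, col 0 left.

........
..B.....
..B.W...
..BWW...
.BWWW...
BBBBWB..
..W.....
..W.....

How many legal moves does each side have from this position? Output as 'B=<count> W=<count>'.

Answer: B=9 W=11

Derivation:
-- B to move --
(1,3): no bracket -> illegal
(1,4): no bracket -> illegal
(1,5): flips 3 -> legal
(2,3): flips 2 -> legal
(2,5): flips 2 -> legal
(3,1): flips 1 -> legal
(3,5): flips 3 -> legal
(4,5): flips 3 -> legal
(6,1): no bracket -> illegal
(6,3): no bracket -> illegal
(6,4): no bracket -> illegal
(6,5): flips 2 -> legal
(7,1): flips 1 -> legal
(7,3): flips 1 -> legal
B mobility = 9
-- W to move --
(0,1): no bracket -> illegal
(0,2): flips 3 -> legal
(0,3): no bracket -> illegal
(1,1): flips 1 -> legal
(1,3): no bracket -> illegal
(2,1): flips 1 -> legal
(2,3): no bracket -> illegal
(3,0): no bracket -> illegal
(3,1): flips 1 -> legal
(4,0): flips 2 -> legal
(4,5): no bracket -> illegal
(4,6): no bracket -> illegal
(5,6): flips 1 -> legal
(6,0): flips 1 -> legal
(6,1): flips 1 -> legal
(6,3): flips 1 -> legal
(6,4): flips 1 -> legal
(6,5): no bracket -> illegal
(6,6): flips 1 -> legal
W mobility = 11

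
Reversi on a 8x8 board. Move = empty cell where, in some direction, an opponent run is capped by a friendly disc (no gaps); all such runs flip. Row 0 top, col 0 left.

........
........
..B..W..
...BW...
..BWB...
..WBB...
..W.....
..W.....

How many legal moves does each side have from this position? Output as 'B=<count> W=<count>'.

Answer: B=5 W=9

Derivation:
-- B to move --
(1,4): no bracket -> illegal
(1,5): no bracket -> illegal
(1,6): no bracket -> illegal
(2,3): no bracket -> illegal
(2,4): flips 1 -> legal
(2,6): no bracket -> illegal
(3,2): flips 1 -> legal
(3,5): flips 1 -> legal
(3,6): no bracket -> illegal
(4,1): no bracket -> illegal
(4,5): no bracket -> illegal
(5,1): flips 1 -> legal
(6,1): no bracket -> illegal
(6,3): no bracket -> illegal
(7,1): flips 1 -> legal
(7,3): no bracket -> illegal
B mobility = 5
-- W to move --
(1,1): no bracket -> illegal
(1,2): no bracket -> illegal
(1,3): no bracket -> illegal
(2,1): no bracket -> illegal
(2,3): flips 1 -> legal
(2,4): no bracket -> illegal
(3,1): no bracket -> illegal
(3,2): flips 2 -> legal
(3,5): flips 2 -> legal
(4,1): flips 1 -> legal
(4,5): flips 1 -> legal
(5,1): no bracket -> illegal
(5,5): flips 2 -> legal
(6,3): flips 1 -> legal
(6,4): flips 2 -> legal
(6,5): flips 1 -> legal
W mobility = 9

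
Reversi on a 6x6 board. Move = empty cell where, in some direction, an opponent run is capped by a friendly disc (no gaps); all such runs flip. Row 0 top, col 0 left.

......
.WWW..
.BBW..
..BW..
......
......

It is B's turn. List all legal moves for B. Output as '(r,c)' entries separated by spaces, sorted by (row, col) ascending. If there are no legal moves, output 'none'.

(0,0): flips 1 -> legal
(0,1): flips 1 -> legal
(0,2): flips 1 -> legal
(0,3): flips 1 -> legal
(0,4): flips 1 -> legal
(1,0): no bracket -> illegal
(1,4): flips 1 -> legal
(2,0): no bracket -> illegal
(2,4): flips 1 -> legal
(3,4): flips 1 -> legal
(4,2): no bracket -> illegal
(4,3): no bracket -> illegal
(4,4): flips 1 -> legal

Answer: (0,0) (0,1) (0,2) (0,3) (0,4) (1,4) (2,4) (3,4) (4,4)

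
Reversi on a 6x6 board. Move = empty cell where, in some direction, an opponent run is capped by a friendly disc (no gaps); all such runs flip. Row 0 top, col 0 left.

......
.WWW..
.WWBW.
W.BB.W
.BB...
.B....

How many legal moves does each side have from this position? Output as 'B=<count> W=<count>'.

-- B to move --
(0,0): flips 2 -> legal
(0,1): flips 1 -> legal
(0,2): flips 2 -> legal
(0,3): flips 1 -> legal
(0,4): no bracket -> illegal
(1,0): flips 1 -> legal
(1,4): no bracket -> illegal
(1,5): flips 1 -> legal
(2,0): flips 2 -> legal
(2,5): flips 1 -> legal
(3,1): no bracket -> illegal
(3,4): no bracket -> illegal
(4,0): no bracket -> illegal
(4,4): no bracket -> illegal
(4,5): no bracket -> illegal
B mobility = 8
-- W to move --
(1,4): no bracket -> illegal
(3,1): no bracket -> illegal
(3,4): flips 1 -> legal
(4,0): no bracket -> illegal
(4,3): flips 3 -> legal
(4,4): flips 1 -> legal
(5,0): no bracket -> illegal
(5,2): flips 3 -> legal
(5,3): no bracket -> illegal
W mobility = 4

Answer: B=8 W=4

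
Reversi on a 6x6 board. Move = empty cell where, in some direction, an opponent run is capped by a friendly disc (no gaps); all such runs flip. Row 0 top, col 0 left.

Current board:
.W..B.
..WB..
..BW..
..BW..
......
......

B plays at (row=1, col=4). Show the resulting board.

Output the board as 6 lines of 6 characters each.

Answer: .W..B.
..WBB.
..BB..
..BW..
......
......

Derivation:
Place B at (1,4); scan 8 dirs for brackets.
Dir NW: first cell '.' (not opp) -> no flip
Dir N: first cell 'B' (not opp) -> no flip
Dir NE: first cell '.' (not opp) -> no flip
Dir W: first cell 'B' (not opp) -> no flip
Dir E: first cell '.' (not opp) -> no flip
Dir SW: opp run (2,3) capped by B -> flip
Dir S: first cell '.' (not opp) -> no flip
Dir SE: first cell '.' (not opp) -> no flip
All flips: (2,3)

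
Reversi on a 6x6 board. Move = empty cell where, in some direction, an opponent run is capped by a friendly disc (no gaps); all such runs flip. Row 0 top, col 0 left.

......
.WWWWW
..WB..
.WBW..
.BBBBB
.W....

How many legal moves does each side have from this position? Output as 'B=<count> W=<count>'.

-- B to move --
(0,0): flips 3 -> legal
(0,1): flips 1 -> legal
(0,2): flips 2 -> legal
(0,3): flips 1 -> legal
(0,4): no bracket -> illegal
(0,5): flips 1 -> legal
(1,0): no bracket -> illegal
(2,0): flips 1 -> legal
(2,1): flips 2 -> legal
(2,4): flips 1 -> legal
(2,5): no bracket -> illegal
(3,0): flips 1 -> legal
(3,4): flips 1 -> legal
(4,0): no bracket -> illegal
(5,0): no bracket -> illegal
(5,2): no bracket -> illegal
B mobility = 10
-- W to move --
(2,1): no bracket -> illegal
(2,4): flips 1 -> legal
(3,0): no bracket -> illegal
(3,4): flips 1 -> legal
(3,5): no bracket -> illegal
(4,0): no bracket -> illegal
(5,0): flips 3 -> legal
(5,2): flips 2 -> legal
(5,3): flips 2 -> legal
(5,4): no bracket -> illegal
(5,5): flips 1 -> legal
W mobility = 6

Answer: B=10 W=6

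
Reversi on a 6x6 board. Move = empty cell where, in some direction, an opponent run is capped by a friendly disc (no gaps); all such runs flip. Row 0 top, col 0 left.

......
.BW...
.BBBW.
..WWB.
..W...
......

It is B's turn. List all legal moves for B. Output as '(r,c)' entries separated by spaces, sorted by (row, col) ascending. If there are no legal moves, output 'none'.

Answer: (0,1) (0,2) (0,3) (1,3) (1,4) (2,5) (3,1) (4,1) (4,3) (4,4) (5,2)

Derivation:
(0,1): flips 1 -> legal
(0,2): flips 1 -> legal
(0,3): flips 1 -> legal
(1,3): flips 1 -> legal
(1,4): flips 1 -> legal
(1,5): no bracket -> illegal
(2,5): flips 1 -> legal
(3,1): flips 2 -> legal
(3,5): no bracket -> illegal
(4,1): flips 1 -> legal
(4,3): flips 2 -> legal
(4,4): flips 1 -> legal
(5,1): no bracket -> illegal
(5,2): flips 2 -> legal
(5,3): no bracket -> illegal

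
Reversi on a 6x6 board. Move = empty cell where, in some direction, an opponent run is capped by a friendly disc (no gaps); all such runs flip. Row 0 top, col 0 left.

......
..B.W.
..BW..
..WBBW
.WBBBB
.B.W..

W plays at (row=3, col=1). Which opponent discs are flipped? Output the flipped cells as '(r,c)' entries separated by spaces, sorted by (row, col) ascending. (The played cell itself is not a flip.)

Dir NW: first cell '.' (not opp) -> no flip
Dir N: first cell '.' (not opp) -> no flip
Dir NE: opp run (2,2), next='.' -> no flip
Dir W: first cell '.' (not opp) -> no flip
Dir E: first cell 'W' (not opp) -> no flip
Dir SW: first cell '.' (not opp) -> no flip
Dir S: first cell 'W' (not opp) -> no flip
Dir SE: opp run (4,2) capped by W -> flip

Answer: (4,2)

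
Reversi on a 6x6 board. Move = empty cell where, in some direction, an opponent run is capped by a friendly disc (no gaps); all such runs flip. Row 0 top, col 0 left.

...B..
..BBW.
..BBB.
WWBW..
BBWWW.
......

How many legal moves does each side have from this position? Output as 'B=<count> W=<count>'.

Answer: B=13 W=9

Derivation:
-- B to move --
(0,4): flips 1 -> legal
(0,5): flips 1 -> legal
(1,5): flips 1 -> legal
(2,0): flips 1 -> legal
(2,1): flips 1 -> legal
(2,5): flips 1 -> legal
(3,4): flips 1 -> legal
(3,5): no bracket -> illegal
(4,5): flips 3 -> legal
(5,1): flips 2 -> legal
(5,2): flips 1 -> legal
(5,3): flips 2 -> legal
(5,4): flips 1 -> legal
(5,5): flips 2 -> legal
B mobility = 13
-- W to move --
(0,1): no bracket -> illegal
(0,2): flips 3 -> legal
(0,4): flips 2 -> legal
(1,1): flips 3 -> legal
(1,5): flips 1 -> legal
(2,1): flips 1 -> legal
(2,5): no bracket -> illegal
(3,4): flips 1 -> legal
(3,5): no bracket -> illegal
(5,0): flips 4 -> legal
(5,1): flips 1 -> legal
(5,2): flips 1 -> legal
W mobility = 9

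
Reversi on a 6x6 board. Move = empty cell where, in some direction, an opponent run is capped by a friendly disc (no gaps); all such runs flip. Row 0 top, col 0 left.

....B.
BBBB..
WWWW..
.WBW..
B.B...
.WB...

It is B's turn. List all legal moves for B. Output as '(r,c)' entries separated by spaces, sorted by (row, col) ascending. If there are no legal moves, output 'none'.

(1,4): flips 1 -> legal
(2,4): flips 1 -> legal
(3,0): flips 3 -> legal
(3,4): flips 2 -> legal
(4,1): flips 2 -> legal
(4,3): flips 2 -> legal
(4,4): flips 2 -> legal
(5,0): flips 1 -> legal

Answer: (1,4) (2,4) (3,0) (3,4) (4,1) (4,3) (4,4) (5,0)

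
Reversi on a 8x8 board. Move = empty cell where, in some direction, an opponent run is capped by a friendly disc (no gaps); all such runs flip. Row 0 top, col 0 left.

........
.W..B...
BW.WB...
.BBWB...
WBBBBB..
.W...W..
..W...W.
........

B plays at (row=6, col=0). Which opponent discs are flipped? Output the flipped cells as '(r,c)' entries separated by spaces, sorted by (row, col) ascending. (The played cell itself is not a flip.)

Dir NW: edge -> no flip
Dir N: first cell '.' (not opp) -> no flip
Dir NE: opp run (5,1) capped by B -> flip
Dir W: edge -> no flip
Dir E: first cell '.' (not opp) -> no flip
Dir SW: edge -> no flip
Dir S: first cell '.' (not opp) -> no flip
Dir SE: first cell '.' (not opp) -> no flip

Answer: (5,1)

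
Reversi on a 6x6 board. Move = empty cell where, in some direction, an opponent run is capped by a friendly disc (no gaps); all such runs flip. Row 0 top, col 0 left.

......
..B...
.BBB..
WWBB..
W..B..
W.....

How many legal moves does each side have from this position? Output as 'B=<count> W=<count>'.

Answer: B=1 W=4

Derivation:
-- B to move --
(2,0): no bracket -> illegal
(4,1): flips 1 -> legal
(4,2): no bracket -> illegal
(5,1): no bracket -> illegal
B mobility = 1
-- W to move --
(0,1): no bracket -> illegal
(0,2): no bracket -> illegal
(0,3): flips 2 -> legal
(1,0): no bracket -> illegal
(1,1): flips 1 -> legal
(1,3): flips 1 -> legal
(1,4): no bracket -> illegal
(2,0): no bracket -> illegal
(2,4): no bracket -> illegal
(3,4): flips 2 -> legal
(4,1): no bracket -> illegal
(4,2): no bracket -> illegal
(4,4): no bracket -> illegal
(5,2): no bracket -> illegal
(5,3): no bracket -> illegal
(5,4): no bracket -> illegal
W mobility = 4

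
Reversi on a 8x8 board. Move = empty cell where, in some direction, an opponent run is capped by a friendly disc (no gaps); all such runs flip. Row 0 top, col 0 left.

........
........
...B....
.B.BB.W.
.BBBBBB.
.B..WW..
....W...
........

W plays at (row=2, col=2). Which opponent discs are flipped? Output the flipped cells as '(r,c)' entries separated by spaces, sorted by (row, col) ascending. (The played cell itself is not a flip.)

Dir NW: first cell '.' (not opp) -> no flip
Dir N: first cell '.' (not opp) -> no flip
Dir NE: first cell '.' (not opp) -> no flip
Dir W: first cell '.' (not opp) -> no flip
Dir E: opp run (2,3), next='.' -> no flip
Dir SW: opp run (3,1), next='.' -> no flip
Dir S: first cell '.' (not opp) -> no flip
Dir SE: opp run (3,3) (4,4) capped by W -> flip

Answer: (3,3) (4,4)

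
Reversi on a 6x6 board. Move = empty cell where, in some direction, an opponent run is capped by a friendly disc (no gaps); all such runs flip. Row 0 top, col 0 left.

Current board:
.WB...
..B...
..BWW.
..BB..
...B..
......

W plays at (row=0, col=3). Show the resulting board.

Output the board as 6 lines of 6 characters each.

Answer: .WWW..
..B...
..BWW.
..BB..
...B..
......

Derivation:
Place W at (0,3); scan 8 dirs for brackets.
Dir NW: edge -> no flip
Dir N: edge -> no flip
Dir NE: edge -> no flip
Dir W: opp run (0,2) capped by W -> flip
Dir E: first cell '.' (not opp) -> no flip
Dir SW: opp run (1,2), next='.' -> no flip
Dir S: first cell '.' (not opp) -> no flip
Dir SE: first cell '.' (not opp) -> no flip
All flips: (0,2)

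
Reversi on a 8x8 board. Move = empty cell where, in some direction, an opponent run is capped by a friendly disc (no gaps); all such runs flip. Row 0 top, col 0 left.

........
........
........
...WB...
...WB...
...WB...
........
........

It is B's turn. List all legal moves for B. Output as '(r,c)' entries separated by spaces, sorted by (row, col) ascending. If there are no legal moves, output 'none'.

Answer: (2,2) (3,2) (4,2) (5,2) (6,2)

Derivation:
(2,2): flips 1 -> legal
(2,3): no bracket -> illegal
(2,4): no bracket -> illegal
(3,2): flips 2 -> legal
(4,2): flips 1 -> legal
(5,2): flips 2 -> legal
(6,2): flips 1 -> legal
(6,3): no bracket -> illegal
(6,4): no bracket -> illegal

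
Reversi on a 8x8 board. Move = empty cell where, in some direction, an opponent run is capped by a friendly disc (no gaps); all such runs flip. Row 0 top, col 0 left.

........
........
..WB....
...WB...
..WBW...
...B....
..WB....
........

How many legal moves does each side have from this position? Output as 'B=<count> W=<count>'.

-- B to move --
(1,1): no bracket -> illegal
(1,2): no bracket -> illegal
(1,3): no bracket -> illegal
(2,1): flips 1 -> legal
(2,4): no bracket -> illegal
(3,1): flips 1 -> legal
(3,2): flips 1 -> legal
(3,5): flips 1 -> legal
(4,1): flips 1 -> legal
(4,5): flips 1 -> legal
(5,1): no bracket -> illegal
(5,2): no bracket -> illegal
(5,4): flips 1 -> legal
(5,5): no bracket -> illegal
(6,1): flips 1 -> legal
(7,1): flips 1 -> legal
(7,2): no bracket -> illegal
(7,3): no bracket -> illegal
B mobility = 9
-- W to move --
(1,2): no bracket -> illegal
(1,3): flips 1 -> legal
(1,4): no bracket -> illegal
(2,4): flips 2 -> legal
(2,5): no bracket -> illegal
(3,2): no bracket -> illegal
(3,5): flips 1 -> legal
(4,5): no bracket -> illegal
(5,2): no bracket -> illegal
(5,4): no bracket -> illegal
(6,4): flips 2 -> legal
(7,2): no bracket -> illegal
(7,3): flips 3 -> legal
(7,4): no bracket -> illegal
W mobility = 5

Answer: B=9 W=5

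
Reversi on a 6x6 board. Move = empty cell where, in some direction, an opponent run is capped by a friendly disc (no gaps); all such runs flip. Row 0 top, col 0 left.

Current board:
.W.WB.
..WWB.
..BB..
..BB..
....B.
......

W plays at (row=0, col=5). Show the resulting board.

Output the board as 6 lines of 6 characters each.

Answer: .W.WWW
..WWB.
..BB..
..BB..
....B.
......

Derivation:
Place W at (0,5); scan 8 dirs for brackets.
Dir NW: edge -> no flip
Dir N: edge -> no flip
Dir NE: edge -> no flip
Dir W: opp run (0,4) capped by W -> flip
Dir E: edge -> no flip
Dir SW: opp run (1,4) (2,3) (3,2), next='.' -> no flip
Dir S: first cell '.' (not opp) -> no flip
Dir SE: edge -> no flip
All flips: (0,4)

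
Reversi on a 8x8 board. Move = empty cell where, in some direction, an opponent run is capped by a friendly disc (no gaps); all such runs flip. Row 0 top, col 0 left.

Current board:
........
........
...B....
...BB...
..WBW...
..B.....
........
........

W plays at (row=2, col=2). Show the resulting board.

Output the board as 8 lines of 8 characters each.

Answer: ........
........
..WB....
...WB...
..WBW...
..B.....
........
........

Derivation:
Place W at (2,2); scan 8 dirs for brackets.
Dir NW: first cell '.' (not opp) -> no flip
Dir N: first cell '.' (not opp) -> no flip
Dir NE: first cell '.' (not opp) -> no flip
Dir W: first cell '.' (not opp) -> no flip
Dir E: opp run (2,3), next='.' -> no flip
Dir SW: first cell '.' (not opp) -> no flip
Dir S: first cell '.' (not opp) -> no flip
Dir SE: opp run (3,3) capped by W -> flip
All flips: (3,3)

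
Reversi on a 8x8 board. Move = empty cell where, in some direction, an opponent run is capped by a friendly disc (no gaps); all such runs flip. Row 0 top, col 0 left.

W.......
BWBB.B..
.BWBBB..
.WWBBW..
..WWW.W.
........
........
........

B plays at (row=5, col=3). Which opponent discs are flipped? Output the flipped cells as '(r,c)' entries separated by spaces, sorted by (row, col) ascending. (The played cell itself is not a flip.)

Answer: (4,3)

Derivation:
Dir NW: opp run (4,2) (3,1), next='.' -> no flip
Dir N: opp run (4,3) capped by B -> flip
Dir NE: opp run (4,4) (3,5), next='.' -> no flip
Dir W: first cell '.' (not opp) -> no flip
Dir E: first cell '.' (not opp) -> no flip
Dir SW: first cell '.' (not opp) -> no flip
Dir S: first cell '.' (not opp) -> no flip
Dir SE: first cell '.' (not opp) -> no flip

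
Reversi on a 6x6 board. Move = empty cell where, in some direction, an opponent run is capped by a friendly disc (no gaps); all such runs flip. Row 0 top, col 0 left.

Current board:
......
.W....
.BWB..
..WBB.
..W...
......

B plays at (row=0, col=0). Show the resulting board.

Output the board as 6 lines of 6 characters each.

Answer: B.....
.B....
.BBB..
..WBB.
..W...
......

Derivation:
Place B at (0,0); scan 8 dirs for brackets.
Dir NW: edge -> no flip
Dir N: edge -> no flip
Dir NE: edge -> no flip
Dir W: edge -> no flip
Dir E: first cell '.' (not opp) -> no flip
Dir SW: edge -> no flip
Dir S: first cell '.' (not opp) -> no flip
Dir SE: opp run (1,1) (2,2) capped by B -> flip
All flips: (1,1) (2,2)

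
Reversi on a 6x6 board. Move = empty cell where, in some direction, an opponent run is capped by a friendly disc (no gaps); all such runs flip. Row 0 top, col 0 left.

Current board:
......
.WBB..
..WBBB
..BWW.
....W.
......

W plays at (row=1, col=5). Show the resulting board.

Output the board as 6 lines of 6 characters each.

Place W at (1,5); scan 8 dirs for brackets.
Dir NW: first cell '.' (not opp) -> no flip
Dir N: first cell '.' (not opp) -> no flip
Dir NE: edge -> no flip
Dir W: first cell '.' (not opp) -> no flip
Dir E: edge -> no flip
Dir SW: opp run (2,4) capped by W -> flip
Dir S: opp run (2,5), next='.' -> no flip
Dir SE: edge -> no flip
All flips: (2,4)

Answer: ......
.WBB.W
..WBWB
..BWW.
....W.
......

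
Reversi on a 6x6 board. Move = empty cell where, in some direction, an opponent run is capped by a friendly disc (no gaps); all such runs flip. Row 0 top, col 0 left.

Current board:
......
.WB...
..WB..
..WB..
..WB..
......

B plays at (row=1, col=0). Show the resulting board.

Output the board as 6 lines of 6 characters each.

Answer: ......
BBB...
..WB..
..WB..
..WB..
......

Derivation:
Place B at (1,0); scan 8 dirs for brackets.
Dir NW: edge -> no flip
Dir N: first cell '.' (not opp) -> no flip
Dir NE: first cell '.' (not opp) -> no flip
Dir W: edge -> no flip
Dir E: opp run (1,1) capped by B -> flip
Dir SW: edge -> no flip
Dir S: first cell '.' (not opp) -> no flip
Dir SE: first cell '.' (not opp) -> no flip
All flips: (1,1)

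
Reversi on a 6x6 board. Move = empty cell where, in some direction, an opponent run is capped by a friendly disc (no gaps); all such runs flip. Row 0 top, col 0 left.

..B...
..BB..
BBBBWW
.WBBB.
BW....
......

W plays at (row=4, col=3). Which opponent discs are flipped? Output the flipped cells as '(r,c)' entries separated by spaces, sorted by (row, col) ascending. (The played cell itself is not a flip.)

Answer: (3,4)

Derivation:
Dir NW: opp run (3,2) (2,1), next='.' -> no flip
Dir N: opp run (3,3) (2,3) (1,3), next='.' -> no flip
Dir NE: opp run (3,4) capped by W -> flip
Dir W: first cell '.' (not opp) -> no flip
Dir E: first cell '.' (not opp) -> no flip
Dir SW: first cell '.' (not opp) -> no flip
Dir S: first cell '.' (not opp) -> no flip
Dir SE: first cell '.' (not opp) -> no flip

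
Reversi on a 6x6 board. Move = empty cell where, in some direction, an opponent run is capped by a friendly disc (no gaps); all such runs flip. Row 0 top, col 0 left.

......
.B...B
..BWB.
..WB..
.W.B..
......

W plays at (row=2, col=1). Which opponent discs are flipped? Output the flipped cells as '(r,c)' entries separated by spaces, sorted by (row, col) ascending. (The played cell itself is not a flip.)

Dir NW: first cell '.' (not opp) -> no flip
Dir N: opp run (1,1), next='.' -> no flip
Dir NE: first cell '.' (not opp) -> no flip
Dir W: first cell '.' (not opp) -> no flip
Dir E: opp run (2,2) capped by W -> flip
Dir SW: first cell '.' (not opp) -> no flip
Dir S: first cell '.' (not opp) -> no flip
Dir SE: first cell 'W' (not opp) -> no flip

Answer: (2,2)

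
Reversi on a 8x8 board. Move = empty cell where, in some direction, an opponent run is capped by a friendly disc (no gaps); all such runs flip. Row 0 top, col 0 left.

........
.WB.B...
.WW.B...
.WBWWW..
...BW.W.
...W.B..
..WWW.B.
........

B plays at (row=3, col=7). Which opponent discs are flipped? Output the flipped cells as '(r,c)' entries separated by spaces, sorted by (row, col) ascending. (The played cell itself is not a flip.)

Dir NW: first cell '.' (not opp) -> no flip
Dir N: first cell '.' (not opp) -> no flip
Dir NE: edge -> no flip
Dir W: first cell '.' (not opp) -> no flip
Dir E: edge -> no flip
Dir SW: opp run (4,6) capped by B -> flip
Dir S: first cell '.' (not opp) -> no flip
Dir SE: edge -> no flip

Answer: (4,6)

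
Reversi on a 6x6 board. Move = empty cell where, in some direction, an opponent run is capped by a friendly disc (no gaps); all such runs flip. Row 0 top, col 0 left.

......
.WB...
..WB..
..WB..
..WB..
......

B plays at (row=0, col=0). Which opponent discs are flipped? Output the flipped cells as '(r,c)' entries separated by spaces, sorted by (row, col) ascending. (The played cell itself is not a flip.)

Answer: (1,1) (2,2)

Derivation:
Dir NW: edge -> no flip
Dir N: edge -> no flip
Dir NE: edge -> no flip
Dir W: edge -> no flip
Dir E: first cell '.' (not opp) -> no flip
Dir SW: edge -> no flip
Dir S: first cell '.' (not opp) -> no flip
Dir SE: opp run (1,1) (2,2) capped by B -> flip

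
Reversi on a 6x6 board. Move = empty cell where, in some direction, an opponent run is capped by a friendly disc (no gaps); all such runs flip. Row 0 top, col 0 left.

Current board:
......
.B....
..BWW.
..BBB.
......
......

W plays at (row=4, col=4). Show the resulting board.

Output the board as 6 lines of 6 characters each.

Answer: ......
.B....
..BWW.
..BBW.
....W.
......

Derivation:
Place W at (4,4); scan 8 dirs for brackets.
Dir NW: opp run (3,3) (2,2) (1,1), next='.' -> no flip
Dir N: opp run (3,4) capped by W -> flip
Dir NE: first cell '.' (not opp) -> no flip
Dir W: first cell '.' (not opp) -> no flip
Dir E: first cell '.' (not opp) -> no flip
Dir SW: first cell '.' (not opp) -> no flip
Dir S: first cell '.' (not opp) -> no flip
Dir SE: first cell '.' (not opp) -> no flip
All flips: (3,4)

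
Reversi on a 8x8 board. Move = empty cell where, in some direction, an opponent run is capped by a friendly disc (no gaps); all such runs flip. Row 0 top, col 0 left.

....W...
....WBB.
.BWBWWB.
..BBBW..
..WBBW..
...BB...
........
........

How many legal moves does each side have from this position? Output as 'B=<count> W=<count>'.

Answer: B=12 W=15

Derivation:
-- B to move --
(0,3): no bracket -> illegal
(0,5): flips 1 -> legal
(1,1): flips 1 -> legal
(1,2): flips 1 -> legal
(1,3): flips 1 -> legal
(3,1): flips 1 -> legal
(3,6): flips 2 -> legal
(4,1): flips 1 -> legal
(4,6): flips 1 -> legal
(5,1): flips 1 -> legal
(5,2): flips 1 -> legal
(5,5): flips 3 -> legal
(5,6): flips 1 -> legal
B mobility = 12
-- W to move --
(0,5): flips 1 -> legal
(0,6): flips 1 -> legal
(0,7): flips 1 -> legal
(1,0): no bracket -> illegal
(1,1): no bracket -> illegal
(1,2): flips 2 -> legal
(1,3): no bracket -> illegal
(1,7): flips 3 -> legal
(2,0): flips 1 -> legal
(2,7): flips 1 -> legal
(3,0): no bracket -> illegal
(3,1): flips 3 -> legal
(3,6): no bracket -> illegal
(3,7): flips 2 -> legal
(4,1): flips 2 -> legal
(5,2): flips 2 -> legal
(5,5): flips 2 -> legal
(6,2): flips 2 -> legal
(6,3): flips 1 -> legal
(6,4): flips 4 -> legal
(6,5): no bracket -> illegal
W mobility = 15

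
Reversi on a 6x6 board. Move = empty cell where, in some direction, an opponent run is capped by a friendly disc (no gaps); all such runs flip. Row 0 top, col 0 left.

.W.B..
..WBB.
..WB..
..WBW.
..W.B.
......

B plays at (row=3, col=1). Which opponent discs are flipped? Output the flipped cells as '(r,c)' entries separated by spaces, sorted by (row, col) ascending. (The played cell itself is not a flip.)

Dir NW: first cell '.' (not opp) -> no flip
Dir N: first cell '.' (not opp) -> no flip
Dir NE: opp run (2,2) capped by B -> flip
Dir W: first cell '.' (not opp) -> no flip
Dir E: opp run (3,2) capped by B -> flip
Dir SW: first cell '.' (not opp) -> no flip
Dir S: first cell '.' (not opp) -> no flip
Dir SE: opp run (4,2), next='.' -> no flip

Answer: (2,2) (3,2)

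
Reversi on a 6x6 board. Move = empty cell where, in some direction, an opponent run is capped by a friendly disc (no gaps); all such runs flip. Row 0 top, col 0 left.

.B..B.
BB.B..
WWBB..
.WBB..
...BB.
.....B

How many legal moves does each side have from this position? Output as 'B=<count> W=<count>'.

-- B to move --
(1,2): no bracket -> illegal
(3,0): flips 2 -> legal
(4,0): flips 1 -> legal
(4,1): flips 2 -> legal
(4,2): no bracket -> illegal
B mobility = 3
-- W to move --
(0,0): flips 1 -> legal
(0,2): flips 1 -> legal
(0,3): no bracket -> illegal
(0,5): no bracket -> illegal
(1,2): no bracket -> illegal
(1,4): no bracket -> illegal
(1,5): no bracket -> illegal
(2,4): flips 2 -> legal
(3,4): flips 2 -> legal
(3,5): no bracket -> illegal
(4,1): no bracket -> illegal
(4,2): no bracket -> illegal
(4,5): no bracket -> illegal
(5,2): no bracket -> illegal
(5,3): no bracket -> illegal
(5,4): flips 2 -> legal
W mobility = 5

Answer: B=3 W=5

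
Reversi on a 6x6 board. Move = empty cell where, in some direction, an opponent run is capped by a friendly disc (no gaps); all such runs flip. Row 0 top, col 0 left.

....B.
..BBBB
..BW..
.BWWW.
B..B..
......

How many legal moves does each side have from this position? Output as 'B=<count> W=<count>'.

-- B to move --
(2,1): flips 1 -> legal
(2,4): flips 1 -> legal
(2,5): flips 1 -> legal
(3,5): flips 3 -> legal
(4,1): flips 2 -> legal
(4,2): flips 1 -> legal
(4,4): flips 1 -> legal
(4,5): flips 2 -> legal
B mobility = 8
-- W to move --
(0,1): flips 1 -> legal
(0,2): flips 2 -> legal
(0,3): flips 1 -> legal
(0,5): flips 1 -> legal
(1,1): flips 1 -> legal
(2,0): no bracket -> illegal
(2,1): flips 1 -> legal
(2,4): no bracket -> illegal
(2,5): no bracket -> illegal
(3,0): flips 1 -> legal
(4,1): no bracket -> illegal
(4,2): no bracket -> illegal
(4,4): no bracket -> illegal
(5,0): no bracket -> illegal
(5,1): no bracket -> illegal
(5,2): flips 1 -> legal
(5,3): flips 1 -> legal
(5,4): flips 1 -> legal
W mobility = 10

Answer: B=8 W=10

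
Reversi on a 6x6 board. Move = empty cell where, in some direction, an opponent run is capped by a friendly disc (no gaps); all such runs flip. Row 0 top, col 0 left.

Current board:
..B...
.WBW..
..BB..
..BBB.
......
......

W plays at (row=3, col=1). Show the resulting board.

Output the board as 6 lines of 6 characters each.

Place W at (3,1); scan 8 dirs for brackets.
Dir NW: first cell '.' (not opp) -> no flip
Dir N: first cell '.' (not opp) -> no flip
Dir NE: opp run (2,2) capped by W -> flip
Dir W: first cell '.' (not opp) -> no flip
Dir E: opp run (3,2) (3,3) (3,4), next='.' -> no flip
Dir SW: first cell '.' (not opp) -> no flip
Dir S: first cell '.' (not opp) -> no flip
Dir SE: first cell '.' (not opp) -> no flip
All flips: (2,2)

Answer: ..B...
.WBW..
..WB..
.WBBB.
......
......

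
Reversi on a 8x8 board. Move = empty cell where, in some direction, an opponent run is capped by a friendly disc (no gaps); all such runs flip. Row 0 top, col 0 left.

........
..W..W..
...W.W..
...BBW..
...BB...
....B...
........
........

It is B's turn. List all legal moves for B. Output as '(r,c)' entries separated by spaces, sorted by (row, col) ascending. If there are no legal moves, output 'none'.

(0,1): flips 2 -> legal
(0,2): no bracket -> illegal
(0,3): no bracket -> illegal
(0,4): no bracket -> illegal
(0,5): no bracket -> illegal
(0,6): no bracket -> illegal
(1,1): no bracket -> illegal
(1,3): flips 1 -> legal
(1,4): no bracket -> illegal
(1,6): flips 1 -> legal
(2,1): no bracket -> illegal
(2,2): no bracket -> illegal
(2,4): no bracket -> illegal
(2,6): flips 1 -> legal
(3,2): no bracket -> illegal
(3,6): flips 1 -> legal
(4,5): no bracket -> illegal
(4,6): no bracket -> illegal

Answer: (0,1) (1,3) (1,6) (2,6) (3,6)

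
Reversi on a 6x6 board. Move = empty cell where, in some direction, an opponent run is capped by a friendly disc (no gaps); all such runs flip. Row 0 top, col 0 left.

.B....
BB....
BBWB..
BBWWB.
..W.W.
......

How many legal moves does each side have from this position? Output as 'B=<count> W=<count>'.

-- B to move --
(1,2): no bracket -> illegal
(1,3): flips 1 -> legal
(2,4): no bracket -> illegal
(3,5): no bracket -> illegal
(4,1): flips 1 -> legal
(4,3): flips 2 -> legal
(4,5): no bracket -> illegal
(5,1): no bracket -> illegal
(5,2): no bracket -> illegal
(5,3): flips 1 -> legal
(5,4): flips 1 -> legal
(5,5): flips 3 -> legal
B mobility = 6
-- W to move --
(0,0): flips 1 -> legal
(0,2): no bracket -> illegal
(1,2): no bracket -> illegal
(1,3): flips 1 -> legal
(1,4): flips 1 -> legal
(2,4): flips 2 -> legal
(2,5): no bracket -> illegal
(3,5): flips 1 -> legal
(4,0): flips 1 -> legal
(4,1): no bracket -> illegal
(4,3): no bracket -> illegal
(4,5): no bracket -> illegal
W mobility = 6

Answer: B=6 W=6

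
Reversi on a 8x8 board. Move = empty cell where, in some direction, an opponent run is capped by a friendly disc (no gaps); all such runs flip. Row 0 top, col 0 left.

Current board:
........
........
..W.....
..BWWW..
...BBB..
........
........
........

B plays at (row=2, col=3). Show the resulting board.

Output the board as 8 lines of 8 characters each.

Answer: ........
........
..WB....
..BBBW..
...BBB..
........
........
........

Derivation:
Place B at (2,3); scan 8 dirs for brackets.
Dir NW: first cell '.' (not opp) -> no flip
Dir N: first cell '.' (not opp) -> no flip
Dir NE: first cell '.' (not opp) -> no flip
Dir W: opp run (2,2), next='.' -> no flip
Dir E: first cell '.' (not opp) -> no flip
Dir SW: first cell 'B' (not opp) -> no flip
Dir S: opp run (3,3) capped by B -> flip
Dir SE: opp run (3,4) capped by B -> flip
All flips: (3,3) (3,4)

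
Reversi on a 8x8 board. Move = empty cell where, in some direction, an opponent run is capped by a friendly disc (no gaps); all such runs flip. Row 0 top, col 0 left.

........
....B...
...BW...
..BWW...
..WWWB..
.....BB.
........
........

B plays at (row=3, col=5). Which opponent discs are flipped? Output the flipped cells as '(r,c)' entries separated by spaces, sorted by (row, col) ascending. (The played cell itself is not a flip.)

Answer: (3,3) (3,4)

Derivation:
Dir NW: opp run (2,4), next='.' -> no flip
Dir N: first cell '.' (not opp) -> no flip
Dir NE: first cell '.' (not opp) -> no flip
Dir W: opp run (3,4) (3,3) capped by B -> flip
Dir E: first cell '.' (not opp) -> no flip
Dir SW: opp run (4,4), next='.' -> no flip
Dir S: first cell 'B' (not opp) -> no flip
Dir SE: first cell '.' (not opp) -> no flip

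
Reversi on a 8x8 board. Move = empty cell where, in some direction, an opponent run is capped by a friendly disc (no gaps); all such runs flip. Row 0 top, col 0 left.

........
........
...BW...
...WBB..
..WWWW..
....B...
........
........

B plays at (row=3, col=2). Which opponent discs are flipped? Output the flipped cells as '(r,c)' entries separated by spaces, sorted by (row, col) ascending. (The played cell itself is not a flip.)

Dir NW: first cell '.' (not opp) -> no flip
Dir N: first cell '.' (not opp) -> no flip
Dir NE: first cell 'B' (not opp) -> no flip
Dir W: first cell '.' (not opp) -> no flip
Dir E: opp run (3,3) capped by B -> flip
Dir SW: first cell '.' (not opp) -> no flip
Dir S: opp run (4,2), next='.' -> no flip
Dir SE: opp run (4,3) capped by B -> flip

Answer: (3,3) (4,3)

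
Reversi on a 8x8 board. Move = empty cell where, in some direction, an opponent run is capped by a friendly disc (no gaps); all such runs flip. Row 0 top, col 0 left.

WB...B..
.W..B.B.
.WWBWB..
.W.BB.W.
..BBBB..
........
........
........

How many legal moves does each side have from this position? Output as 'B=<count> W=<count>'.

Answer: B=5 W=8

Derivation:
-- B to move --
(0,2): no bracket -> illegal
(1,0): no bracket -> illegal
(1,2): no bracket -> illegal
(1,3): no bracket -> illegal
(1,5): flips 1 -> legal
(2,0): flips 3 -> legal
(2,6): no bracket -> illegal
(2,7): flips 1 -> legal
(3,0): no bracket -> illegal
(3,2): no bracket -> illegal
(3,5): no bracket -> illegal
(3,7): no bracket -> illegal
(4,0): no bracket -> illegal
(4,1): flips 3 -> legal
(4,6): no bracket -> illegal
(4,7): flips 1 -> legal
B mobility = 5
-- W to move --
(0,2): flips 1 -> legal
(0,3): flips 2 -> legal
(0,4): flips 1 -> legal
(0,6): no bracket -> illegal
(0,7): no bracket -> illegal
(1,0): no bracket -> illegal
(1,2): no bracket -> illegal
(1,3): no bracket -> illegal
(1,5): no bracket -> illegal
(1,7): no bracket -> illegal
(2,6): flips 1 -> legal
(2,7): no bracket -> illegal
(3,2): no bracket -> illegal
(3,5): no bracket -> illegal
(4,1): no bracket -> illegal
(4,6): no bracket -> illegal
(5,1): flips 2 -> legal
(5,2): no bracket -> illegal
(5,3): flips 1 -> legal
(5,4): flips 3 -> legal
(5,5): flips 2 -> legal
(5,6): no bracket -> illegal
W mobility = 8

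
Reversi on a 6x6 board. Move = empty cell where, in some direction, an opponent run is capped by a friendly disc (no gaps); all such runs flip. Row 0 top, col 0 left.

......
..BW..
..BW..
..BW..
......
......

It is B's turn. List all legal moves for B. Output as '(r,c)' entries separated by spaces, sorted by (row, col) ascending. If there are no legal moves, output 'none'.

(0,2): no bracket -> illegal
(0,3): no bracket -> illegal
(0,4): flips 1 -> legal
(1,4): flips 2 -> legal
(2,4): flips 1 -> legal
(3,4): flips 2 -> legal
(4,2): no bracket -> illegal
(4,3): no bracket -> illegal
(4,4): flips 1 -> legal

Answer: (0,4) (1,4) (2,4) (3,4) (4,4)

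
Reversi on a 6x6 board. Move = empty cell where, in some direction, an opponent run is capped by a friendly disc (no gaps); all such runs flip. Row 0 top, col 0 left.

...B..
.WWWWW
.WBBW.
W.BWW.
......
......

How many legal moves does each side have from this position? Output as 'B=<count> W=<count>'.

-- B to move --
(0,0): flips 1 -> legal
(0,1): flips 1 -> legal
(0,2): flips 1 -> legal
(0,4): flips 1 -> legal
(0,5): flips 1 -> legal
(1,0): flips 1 -> legal
(2,0): flips 1 -> legal
(2,5): flips 2 -> legal
(3,1): no bracket -> illegal
(3,5): flips 2 -> legal
(4,0): no bracket -> illegal
(4,1): no bracket -> illegal
(4,2): no bracket -> illegal
(4,3): flips 1 -> legal
(4,4): flips 1 -> legal
(4,5): flips 1 -> legal
B mobility = 12
-- W to move --
(0,2): no bracket -> illegal
(0,4): no bracket -> illegal
(3,1): flips 2 -> legal
(4,1): flips 2 -> legal
(4,2): flips 2 -> legal
(4,3): flips 1 -> legal
W mobility = 4

Answer: B=12 W=4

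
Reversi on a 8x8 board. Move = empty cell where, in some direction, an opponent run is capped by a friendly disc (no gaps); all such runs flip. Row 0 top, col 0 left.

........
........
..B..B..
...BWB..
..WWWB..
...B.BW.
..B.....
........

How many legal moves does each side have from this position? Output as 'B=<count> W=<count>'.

Answer: B=7 W=13

Derivation:
-- B to move --
(2,3): flips 1 -> legal
(2,4): no bracket -> illegal
(3,1): flips 1 -> legal
(3,2): no bracket -> illegal
(4,1): flips 3 -> legal
(4,6): no bracket -> illegal
(4,7): no bracket -> illegal
(5,1): flips 1 -> legal
(5,2): flips 2 -> legal
(5,4): no bracket -> illegal
(5,7): flips 1 -> legal
(6,5): no bracket -> illegal
(6,6): no bracket -> illegal
(6,7): flips 1 -> legal
B mobility = 7
-- W to move --
(1,1): flips 2 -> legal
(1,2): no bracket -> illegal
(1,3): no bracket -> illegal
(1,4): no bracket -> illegal
(1,5): no bracket -> illegal
(1,6): flips 1 -> legal
(2,1): no bracket -> illegal
(2,3): flips 1 -> legal
(2,4): flips 1 -> legal
(2,6): flips 1 -> legal
(3,1): no bracket -> illegal
(3,2): flips 1 -> legal
(3,6): flips 1 -> legal
(4,6): flips 1 -> legal
(5,1): no bracket -> illegal
(5,2): no bracket -> illegal
(5,4): flips 1 -> legal
(6,1): no bracket -> illegal
(6,3): flips 1 -> legal
(6,4): flips 1 -> legal
(6,5): no bracket -> illegal
(6,6): flips 1 -> legal
(7,1): flips 2 -> legal
(7,2): no bracket -> illegal
(7,3): no bracket -> illegal
W mobility = 13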